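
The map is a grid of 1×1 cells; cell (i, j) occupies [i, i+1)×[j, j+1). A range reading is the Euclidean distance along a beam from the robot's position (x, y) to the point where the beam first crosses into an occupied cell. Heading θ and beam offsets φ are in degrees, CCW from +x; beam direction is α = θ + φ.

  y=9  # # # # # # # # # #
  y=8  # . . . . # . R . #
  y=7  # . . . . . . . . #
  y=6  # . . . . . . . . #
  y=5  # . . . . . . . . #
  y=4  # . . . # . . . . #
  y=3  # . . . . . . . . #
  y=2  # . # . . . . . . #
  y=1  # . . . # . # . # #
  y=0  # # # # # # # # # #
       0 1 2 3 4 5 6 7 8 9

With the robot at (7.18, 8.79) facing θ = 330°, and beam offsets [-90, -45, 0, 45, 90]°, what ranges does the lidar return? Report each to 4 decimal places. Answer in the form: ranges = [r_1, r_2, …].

ranges = [4.3763, 7.0295, 2.1016, 0.8114, 0.2425]

beam 1: φ=-90°, α=240°
  d=(-0.5000,-0.8660)  start (7,8)  tX=0.3600 tY=0.9122  stride 1/|dx|=2.0000 1/|dy|=1.1547
    cross x-line → (6,8), t=0.3600
    cross y-line → (6,7), t=0.9122
    cross y-line → (6,6), t=2.0669
    cross x-line → (5,6), t=2.3600
    cross y-line → (5,5), t=3.2216
    cross x-line → (4,5), t=4.3600
    cross y-line → (4,4), t=4.3763 (wall)
  → r_1 = 4.3763
beam 2: φ=-45°, α=285°
  d=(0.2588,-0.9659)  start (7,8)  tX=3.1682 tY=0.8179  stride 1/|dx|=3.8637 1/|dy|=1.0353
    cross y-line → (7,7), t=0.8179
    cross y-line → (7,6), t=1.8531
    cross y-line → (7,5), t=2.8884
    cross x-line → (8,5), t=3.1682
    cross y-line → (8,4), t=3.9237
    cross y-line → (8,3), t=4.9590
    cross y-line → (8,2), t=5.9942
    cross y-line → (8,1), t=7.0295 (wall)
  → r_2 = 7.0295
beam 3: φ=0°, α=330°
  d=(0.8660,-0.5000)  start (7,8)  tX=0.9469 tY=1.5800  stride 1/|dx|=1.1547 1/|dy|=2.0000
    cross x-line → (8,8), t=0.9469
    cross y-line → (8,7), t=1.5800
    cross x-line → (9,7), t=2.1016 (wall)
  → r_3 = 2.1016
beam 4: φ=45°, α=15°
  d=(0.9659,0.2588)  start (7,8)  tX=0.8489 tY=0.8114  stride 1/|dx|=1.0353 1/|dy|=3.8637
    cross y-line → (7,9), t=0.8114 (wall)
  → r_4 = 0.8114
beam 5: φ=90°, α=60°
  d=(0.5000,0.8660)  start (7,8)  tX=1.6400 tY=0.2425  stride 1/|dx|=2.0000 1/|dy|=1.1547
    cross y-line → (7,9), t=0.2425 (wall)
  → r_5 = 0.2425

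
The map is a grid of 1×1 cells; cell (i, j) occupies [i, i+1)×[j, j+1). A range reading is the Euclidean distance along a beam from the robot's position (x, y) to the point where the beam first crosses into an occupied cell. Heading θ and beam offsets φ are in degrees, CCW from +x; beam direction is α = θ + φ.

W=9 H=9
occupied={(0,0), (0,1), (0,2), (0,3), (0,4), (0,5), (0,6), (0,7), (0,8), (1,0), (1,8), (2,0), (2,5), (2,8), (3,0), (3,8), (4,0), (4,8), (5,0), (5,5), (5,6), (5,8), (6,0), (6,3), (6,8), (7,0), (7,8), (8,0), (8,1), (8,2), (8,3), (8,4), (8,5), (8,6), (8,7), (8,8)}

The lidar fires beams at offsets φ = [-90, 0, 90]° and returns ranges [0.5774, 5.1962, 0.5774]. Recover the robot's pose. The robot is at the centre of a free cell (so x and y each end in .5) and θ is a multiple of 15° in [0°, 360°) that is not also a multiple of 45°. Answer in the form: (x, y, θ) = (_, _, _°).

(x, y, θ) = (1.5, 5.5, 300°)

Candidates: 45 free-cell centres × 16 headings = 720 poses. Raycast each; keep the one whose scan matches to 4 dp.
  (1.5, 3.5, 285°): beam 1 = 0.5176 ≠ 0.5774 ✗
  (1.5, 4.5, 255°): beam 1 = 0.5176 ≠ 0.5774 ✗
  (3.5, 3.5, 75°): beam 1 = 4.6587 ≠ 0.5774 ✗
  (6.5, 7.5, 120°): beam 1 = 1.0000 ≠ 0.5774 ✗
  (2.5, 6.5, 210°): beam 1 = 1.7321 ≠ 0.5774 ✗
  …
  (1.5, 5.5, 300°): r_1=0.5774, r_2=5.1962, r_3=0.5774 — all match ✓
Unique over the lattice → pose = (1.5, 5.5, 300°).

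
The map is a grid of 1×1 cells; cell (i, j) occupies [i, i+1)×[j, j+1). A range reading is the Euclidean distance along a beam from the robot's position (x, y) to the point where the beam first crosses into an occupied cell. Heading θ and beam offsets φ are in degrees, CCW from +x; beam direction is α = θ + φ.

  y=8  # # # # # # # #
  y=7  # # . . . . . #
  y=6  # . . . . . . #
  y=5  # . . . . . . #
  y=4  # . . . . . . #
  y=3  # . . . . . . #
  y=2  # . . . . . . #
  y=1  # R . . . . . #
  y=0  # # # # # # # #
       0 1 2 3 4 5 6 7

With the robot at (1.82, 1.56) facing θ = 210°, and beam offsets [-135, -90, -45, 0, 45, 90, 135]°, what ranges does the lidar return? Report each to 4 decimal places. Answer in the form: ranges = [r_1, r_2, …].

ranges = [6.6672, 1.6400, 0.8489, 0.9469, 0.5798, 0.6466, 2.1637]

beam 1: φ=-135°, α=75°
  direction (0.2588, 0.9659); cell (1,1); t to first gridline: x 0.6955, y 0.4555 (then +3.8637 / +1.0353)
    (1,2) via y @ 0.4555
    (2,2) via x @ 0.6955
    (2,3) via y @ 1.4908
    (2,4) via y @ 2.5261
    (2,5) via y @ 3.5614
    (3,5) via x @ 4.5592
    (3,6) via y @ 4.5966
    (3,7) via y @ 5.6319
    (3,8) via y @ 6.6672  # hit
  → r_1 = 6.6672
beam 2: φ=-90°, α=120°
  direction (-0.5000, 0.8660); cell (1,1); t to first gridline: x 1.6400, y 0.5081 (then +2.0000 / +1.1547)
    (1,2) via y @ 0.5081
    (0,2) via x @ 1.6400  # hit
  → r_2 = 1.6400
beam 3: φ=-45°, α=165°
  direction (-0.9659, 0.2588); cell (1,1); t to first gridline: x 0.8489, y 1.7000 (then +1.0353 / +3.8637)
    (0,1) via x @ 0.8489  # hit
  → r_3 = 0.8489
beam 4: φ=0°, α=210°
  direction (-0.8660, -0.5000); cell (1,1); t to first gridline: x 0.9469, y 1.1200 (then +1.1547 / +2.0000)
    (0,1) via x @ 0.9469  # hit
  → r_4 = 0.9469
beam 5: φ=45°, α=255°
  direction (-0.2588, -0.9659); cell (1,1); t to first gridline: x 3.1682, y 0.5798 (then +3.8637 / +1.0353)
    (1,0) via y @ 0.5798  # hit
  → r_5 = 0.5798
beam 6: φ=90°, α=300°
  direction (0.5000, -0.8660); cell (1,1); t to first gridline: x 0.3600, y 0.6466 (then +2.0000 / +1.1547)
    (2,1) via x @ 0.3600
    (2,0) via y @ 0.6466  # hit
  → r_6 = 0.6466
beam 7: φ=135°, α=345°
  direction (0.9659, -0.2588); cell (1,1); t to first gridline: x 0.1863, y 2.1637 (then +1.0353 / +3.8637)
    (2,1) via x @ 0.1863
    (3,1) via x @ 1.2216
    (3,0) via y @ 2.1637  # hit
  → r_7 = 2.1637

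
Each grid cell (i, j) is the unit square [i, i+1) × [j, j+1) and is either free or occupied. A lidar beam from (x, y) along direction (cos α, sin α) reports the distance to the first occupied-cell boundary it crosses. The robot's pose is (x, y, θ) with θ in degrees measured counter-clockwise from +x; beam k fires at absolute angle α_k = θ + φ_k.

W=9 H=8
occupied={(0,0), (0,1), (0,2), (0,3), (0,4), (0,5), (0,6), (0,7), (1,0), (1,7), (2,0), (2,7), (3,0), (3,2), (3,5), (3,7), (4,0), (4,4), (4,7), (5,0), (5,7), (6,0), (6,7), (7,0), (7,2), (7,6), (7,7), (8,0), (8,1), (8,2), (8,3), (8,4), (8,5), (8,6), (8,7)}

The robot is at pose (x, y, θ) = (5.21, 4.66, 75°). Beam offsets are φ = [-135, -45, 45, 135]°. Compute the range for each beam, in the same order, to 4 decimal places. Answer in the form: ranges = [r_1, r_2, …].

ranges = [4.2262, 2.6800, 2.7020, 0.2425]

beam 1: φ=-135°, α=300°
  dir = (cos 300°, sin 300°) = (0.5000, -0.8660); from cell (5,4)
  next x-line at t=1.5800, next y-line at t=0.7621; Δt_x=2.0000, Δt_y=1.1547
    y: enter (5,3) at t=0.7621
    x: enter (6,3) at t=1.5800
    y: enter (6,2) at t=1.9168
    y: enter (6,1) at t=3.0715
    x: enter (7,1) at t=3.5800
    y: enter (7,0) at t=4.2262 ← occupied
  → r_1 = 4.2262
beam 2: φ=-45°, α=30°
  dir = (cos 30°, sin 30°) = (0.8660, 0.5000); from cell (5,4)
  next x-line at t=0.9122, next y-line at t=0.6800; Δt_x=1.1547, Δt_y=2.0000
    y: enter (5,5) at t=0.6800
    x: enter (6,5) at t=0.9122
    x: enter (7,5) at t=2.0669
    y: enter (7,6) at t=2.6800 ← occupied
  → r_2 = 2.6800
beam 3: φ=45°, α=120°
  dir = (cos 120°, sin 120°) = (-0.5000, 0.8660); from cell (5,4)
  next x-line at t=0.4200, next y-line at t=0.3926; Δt_x=2.0000, Δt_y=1.1547
    y: enter (5,5) at t=0.3926
    x: enter (4,5) at t=0.4200
    y: enter (4,6) at t=1.5473
    x: enter (3,6) at t=2.4200
    y: enter (3,7) at t=2.7020 ← occupied
  → r_3 = 2.7020
beam 4: φ=135°, α=210°
  dir = (cos 210°, sin 210°) = (-0.8660, -0.5000); from cell (5,4)
  next x-line at t=0.2425, next y-line at t=1.3200; Δt_x=1.1547, Δt_y=2.0000
    x: enter (4,4) at t=0.2425 ← occupied
  → r_4 = 0.2425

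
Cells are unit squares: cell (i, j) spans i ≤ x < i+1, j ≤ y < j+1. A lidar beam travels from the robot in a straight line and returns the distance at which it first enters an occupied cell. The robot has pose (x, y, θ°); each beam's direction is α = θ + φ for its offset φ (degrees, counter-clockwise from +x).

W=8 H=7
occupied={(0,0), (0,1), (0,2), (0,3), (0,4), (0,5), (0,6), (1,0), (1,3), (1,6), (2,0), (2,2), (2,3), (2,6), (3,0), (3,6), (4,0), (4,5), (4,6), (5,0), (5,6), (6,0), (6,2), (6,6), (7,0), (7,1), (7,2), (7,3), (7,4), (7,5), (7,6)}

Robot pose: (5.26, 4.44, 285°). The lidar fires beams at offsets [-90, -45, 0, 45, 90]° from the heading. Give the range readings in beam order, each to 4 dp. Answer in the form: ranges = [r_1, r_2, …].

beam 1: φ=-90°, α=195°
  d=(-0.9659,-0.2588)  start (5,4)  tX=0.2692 tY=1.7000  stride 1/|dx|=1.0353 1/|dy|=3.8637
    cross x-line → (4,4), t=0.2692
    cross x-line → (3,4), t=1.3044
    cross y-line → (3,3), t=1.7000
    cross x-line → (2,3), t=2.3397 (wall)
  → r_1 = 2.3397
beam 2: φ=-45°, α=240°
  d=(-0.5000,-0.8660)  start (5,4)  tX=0.5200 tY=0.5081  stride 1/|dx|=2.0000 1/|dy|=1.1547
    cross y-line → (5,3), t=0.5081
    cross x-line → (4,3), t=0.5200
    cross y-line → (4,2), t=1.6628
    cross x-line → (3,2), t=2.5200
    cross y-line → (3,1), t=2.8175
    cross y-line → (3,0), t=3.9722 (wall)
  → r_2 = 3.9722
beam 3: φ=0°, α=285°
  d=(0.2588,-0.9659)  start (5,4)  tX=2.8591 tY=0.4555  stride 1/|dx|=3.8637 1/|dy|=1.0353
    cross y-line → (5,3), t=0.4555
    cross y-line → (5,2), t=1.4908
    cross y-line → (5,1), t=2.5261
    cross x-line → (6,1), t=2.8591
    cross y-line → (6,0), t=3.5614 (wall)
  → r_3 = 3.5614
beam 4: φ=45°, α=330°
  d=(0.8660,-0.5000)  start (5,4)  tX=0.8545 tY=0.8800  stride 1/|dx|=1.1547 1/|dy|=2.0000
    cross x-line → (6,4), t=0.8545
    cross y-line → (6,3), t=0.8800
    cross x-line → (7,3), t=2.0092 (wall)
  → r_4 = 2.0092
beam 5: φ=90°, α=15°
  d=(0.9659,0.2588)  start (5,4)  tX=0.7661 tY=2.1637  stride 1/|dx|=1.0353 1/|dy|=3.8637
    cross x-line → (6,4), t=0.7661
    cross x-line → (7,4), t=1.8014 (wall)
  → r_5 = 1.8014

ranges = [2.3397, 3.9722, 3.5614, 2.0092, 1.8014]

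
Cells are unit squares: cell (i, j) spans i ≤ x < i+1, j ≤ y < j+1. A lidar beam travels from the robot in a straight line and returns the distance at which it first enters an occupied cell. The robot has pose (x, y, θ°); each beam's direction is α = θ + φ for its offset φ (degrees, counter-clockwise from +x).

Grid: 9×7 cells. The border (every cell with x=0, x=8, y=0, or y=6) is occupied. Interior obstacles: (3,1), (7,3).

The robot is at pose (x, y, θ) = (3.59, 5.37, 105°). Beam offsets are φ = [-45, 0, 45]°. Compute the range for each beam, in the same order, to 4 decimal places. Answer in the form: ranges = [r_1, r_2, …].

beam 1: φ=-45°, α=60°
  d=(0.5000,0.8660)  start (3,5)  tX=0.8200 tY=0.7275  stride 1/|dx|=2.0000 1/|dy|=1.1547
    cross y-line → (3,6), t=0.7275 (wall)
  → r_1 = 0.7275
beam 2: φ=0°, α=105°
  d=(-0.2588,0.9659)  start (3,5)  tX=2.2796 tY=0.6522  stride 1/|dx|=3.8637 1/|dy|=1.0353
    cross y-line → (3,6), t=0.6522 (wall)
  → r_2 = 0.6522
beam 3: φ=45°, α=150°
  d=(-0.8660,0.5000)  start (3,5)  tX=0.6813 tY=1.2600  stride 1/|dx|=1.1547 1/|dy|=2.0000
    cross x-line → (2,5), t=0.6813
    cross y-line → (2,6), t=1.2600 (wall)
  → r_3 = 1.2600

ranges = [0.7275, 0.6522, 1.2600]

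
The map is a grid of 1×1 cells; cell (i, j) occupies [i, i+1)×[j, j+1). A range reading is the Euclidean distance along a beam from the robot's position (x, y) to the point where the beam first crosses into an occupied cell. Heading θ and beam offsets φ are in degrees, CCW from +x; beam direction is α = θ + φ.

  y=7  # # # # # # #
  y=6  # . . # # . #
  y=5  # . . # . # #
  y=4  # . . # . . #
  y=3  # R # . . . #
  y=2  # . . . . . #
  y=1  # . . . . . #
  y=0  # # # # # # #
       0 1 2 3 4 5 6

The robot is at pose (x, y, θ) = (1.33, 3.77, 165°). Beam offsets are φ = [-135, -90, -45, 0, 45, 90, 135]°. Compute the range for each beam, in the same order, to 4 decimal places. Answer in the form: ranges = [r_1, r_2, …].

beam 1: φ=-135°, α=30°
  d=(0.8660,0.5000)  start (1,3)  tX=0.7736 tY=0.4600  stride 1/|dx|=1.1547 1/|dy|=2.0000
    cross y-line → (1,4), t=0.4600
    cross x-line → (2,4), t=0.7736
    cross x-line → (3,4), t=1.9283 (wall)
  → r_1 = 1.9283
beam 2: φ=-90°, α=75°
  d=(0.2588,0.9659)  start (1,3)  tX=2.5887 tY=0.2381  stride 1/|dx|=3.8637 1/|dy|=1.0353
    cross y-line → (1,4), t=0.2381
    cross y-line → (1,5), t=1.2734
    cross y-line → (1,6), t=2.3087
    cross x-line → (2,6), t=2.5887
    cross y-line → (2,7), t=3.3439 (wall)
  → r_2 = 3.3439
beam 3: φ=-45°, α=120°
  d=(-0.5000,0.8660)  start (1,3)  tX=0.6600 tY=0.2656  stride 1/|dx|=2.0000 1/|dy|=1.1547
    cross y-line → (1,4), t=0.2656
    cross x-line → (0,4), t=0.6600 (wall)
  → r_3 = 0.6600
beam 4: φ=0°, α=165°
  d=(-0.9659,0.2588)  start (1,3)  tX=0.3416 tY=0.8887  stride 1/|dx|=1.0353 1/|dy|=3.8637
    cross x-line → (0,3), t=0.3416 (wall)
  → r_4 = 0.3416
beam 5: φ=45°, α=210°
  d=(-0.8660,-0.5000)  start (1,3)  tX=0.3811 tY=1.5400  stride 1/|dx|=1.1547 1/|dy|=2.0000
    cross x-line → (0,3), t=0.3811 (wall)
  → r_5 = 0.3811
beam 6: φ=90°, α=255°
  d=(-0.2588,-0.9659)  start (1,3)  tX=1.2750 tY=0.7972  stride 1/|dx|=3.8637 1/|dy|=1.0353
    cross y-line → (1,2), t=0.7972
    cross x-line → (0,2), t=1.2750 (wall)
  → r_6 = 1.2750
beam 7: φ=135°, α=300°
  d=(0.5000,-0.8660)  start (1,3)  tX=1.3400 tY=0.8891  stride 1/|dx|=2.0000 1/|dy|=1.1547
    cross y-line → (1,2), t=0.8891
    cross x-line → (2,2), t=1.3400
    cross y-line → (2,1), t=2.0438
    cross y-line → (2,0), t=3.1985 (wall)
  → r_7 = 3.1985

ranges = [1.9283, 3.3439, 0.6600, 0.3416, 0.3811, 1.2750, 3.1985]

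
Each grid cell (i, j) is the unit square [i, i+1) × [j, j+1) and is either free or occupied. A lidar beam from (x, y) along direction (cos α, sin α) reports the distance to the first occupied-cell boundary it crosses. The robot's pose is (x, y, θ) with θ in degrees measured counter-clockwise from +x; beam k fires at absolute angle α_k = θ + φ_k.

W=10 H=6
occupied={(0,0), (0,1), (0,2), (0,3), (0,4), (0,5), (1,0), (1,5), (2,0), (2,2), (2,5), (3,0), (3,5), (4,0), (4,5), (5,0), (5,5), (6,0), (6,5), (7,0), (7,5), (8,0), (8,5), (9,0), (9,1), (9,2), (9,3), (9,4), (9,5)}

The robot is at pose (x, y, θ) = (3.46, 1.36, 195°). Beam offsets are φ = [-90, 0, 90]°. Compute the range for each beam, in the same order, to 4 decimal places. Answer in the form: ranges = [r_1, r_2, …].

ranges = [3.7684, 1.3909, 0.3727]

beam 1: φ=-90°, α=105°
  direction (-0.2588, 0.9659); cell (3,1); t to first gridline: x 1.7773, y 0.6626 (then +3.8637 / +1.0353)
    (3,2) via y @ 0.6626
    (3,3) via y @ 1.6979
    (2,3) via x @ 1.7773
    (2,4) via y @ 2.7331
    (2,5) via y @ 3.7684  # hit
  → r_1 = 3.7684
beam 2: φ=0°, α=195°
  direction (-0.9659, -0.2588); cell (3,1); t to first gridline: x 0.4762, y 1.3909 (then +1.0353 / +3.8637)
    (2,1) via x @ 0.4762
    (2,0) via y @ 1.3909  # hit
  → r_2 = 1.3909
beam 3: φ=90°, α=285°
  direction (0.2588, -0.9659); cell (3,1); t to first gridline: x 2.0864, y 0.3727 (then +3.8637 / +1.0353)
    (3,0) via y @ 0.3727  # hit
  → r_3 = 0.3727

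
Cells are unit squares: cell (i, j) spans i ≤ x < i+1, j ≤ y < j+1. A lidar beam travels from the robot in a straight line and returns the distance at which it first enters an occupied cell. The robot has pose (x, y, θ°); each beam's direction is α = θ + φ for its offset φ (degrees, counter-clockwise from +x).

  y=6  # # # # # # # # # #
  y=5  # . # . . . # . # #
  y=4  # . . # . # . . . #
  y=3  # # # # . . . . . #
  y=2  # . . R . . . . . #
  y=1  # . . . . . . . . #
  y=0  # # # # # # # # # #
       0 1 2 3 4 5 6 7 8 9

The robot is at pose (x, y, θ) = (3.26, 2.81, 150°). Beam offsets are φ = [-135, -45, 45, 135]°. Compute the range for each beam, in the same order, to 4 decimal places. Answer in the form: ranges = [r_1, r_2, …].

ranges = [0.7341, 0.1967, 2.3397, 1.8738]

beam 1: φ=-135°, α=15°
  cosα=0.9659 sinα=0.2588 | (3,2) | tMaxX 0.7661 tMaxY 0.7341 | tΔX 1.0353 tΔY 3.8637
    t=0.7341 [y] (3,3) — stop
  → r_1 = 0.7341
beam 2: φ=-45°, α=105°
  cosα=-0.2588 sinα=0.9659 | (3,2) | tMaxX 1.0046 tMaxY 0.1967 | tΔX 3.8637 tΔY 1.0353
    t=0.1967 [y] (3,3) — stop
  → r_2 = 0.1967
beam 3: φ=45°, α=195°
  cosα=-0.9659 sinα=-0.2588 | (3,2) | tMaxX 0.2692 tMaxY 3.1296 | tΔX 1.0353 tΔY 3.8637
    t=0.2692 [x] (2,2)
    t=1.3044 [x] (1,2)
    t=2.3397 [x] (0,2) — stop
  → r_3 = 2.3397
beam 4: φ=135°, α=285°
  cosα=0.2588 sinα=-0.9659 | (3,2) | tMaxX 2.8591 tMaxY 0.8386 | tΔX 3.8637 tΔY 1.0353
    t=0.8386 [y] (3,1)
    t=1.8738 [y] (3,0) — stop
  → r_4 = 1.8738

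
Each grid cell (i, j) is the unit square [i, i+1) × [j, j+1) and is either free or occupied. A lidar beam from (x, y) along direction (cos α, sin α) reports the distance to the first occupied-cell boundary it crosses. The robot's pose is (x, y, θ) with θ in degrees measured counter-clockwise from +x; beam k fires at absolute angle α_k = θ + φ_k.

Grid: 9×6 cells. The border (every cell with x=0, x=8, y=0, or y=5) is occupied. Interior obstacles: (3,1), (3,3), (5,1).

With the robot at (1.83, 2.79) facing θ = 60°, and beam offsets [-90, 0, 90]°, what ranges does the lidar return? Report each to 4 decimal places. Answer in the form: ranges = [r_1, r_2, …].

ranges = [1.5800, 2.5519, 0.9584]

beam 1: φ=-90°, α=330°
  dir = (cos 330°, sin 330°) = (0.8660, -0.5000); from cell (1,2)
  next x-line at t=0.1963, next y-line at t=1.5800; Δt_x=1.1547, Δt_y=2.0000
    x: enter (2,2) at t=0.1963
    x: enter (3,2) at t=1.3510
    y: enter (3,1) at t=1.5800 ← occupied
  → r_1 = 1.5800
beam 2: φ=0°, α=60°
  dir = (cos 60°, sin 60°) = (0.5000, 0.8660); from cell (1,2)
  next x-line at t=0.3400, next y-line at t=0.2425; Δt_x=2.0000, Δt_y=1.1547
    y: enter (1,3) at t=0.2425
    x: enter (2,3) at t=0.3400
    y: enter (2,4) at t=1.3972
    x: enter (3,4) at t=2.3400
    y: enter (3,5) at t=2.5519 ← occupied
  → r_2 = 2.5519
beam 3: φ=90°, α=150°
  dir = (cos 150°, sin 150°) = (-0.8660, 0.5000); from cell (1,2)
  next x-line at t=0.9584, next y-line at t=0.4200; Δt_x=1.1547, Δt_y=2.0000
    y: enter (1,3) at t=0.4200
    x: enter (0,3) at t=0.9584 ← occupied
  → r_3 = 0.9584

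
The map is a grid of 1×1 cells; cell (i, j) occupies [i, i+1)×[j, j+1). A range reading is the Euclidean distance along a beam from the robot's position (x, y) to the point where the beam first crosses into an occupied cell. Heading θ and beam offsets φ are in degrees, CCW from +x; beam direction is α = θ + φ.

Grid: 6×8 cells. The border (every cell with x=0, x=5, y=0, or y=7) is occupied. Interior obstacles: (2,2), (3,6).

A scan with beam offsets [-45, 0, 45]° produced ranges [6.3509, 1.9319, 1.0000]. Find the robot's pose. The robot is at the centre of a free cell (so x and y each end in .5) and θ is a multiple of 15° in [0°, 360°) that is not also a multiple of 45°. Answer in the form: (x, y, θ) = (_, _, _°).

Enumerate (i+0.5, j+0.5, θ) over the 22 free cells and 16 admissible headings. For each, cast all 3 beams and compare to the given ranges.
  (3.5, 1.5, 105°): beam 1 = 3.0000 ≠ 6.3509 ✗
  (1.5, 1.5, 240°): beam 1 = 0.5176 ≠ 6.3509 ✗
  (2.5, 6.5, 105°): beam 1 = 0.5774 ≠ 6.3509 ✗
  (4.5, 2.5, 30°): beam 1 = 0.5176 ≠ 6.3509 ✗
  …
  (4.5, 1.5, 165°): r_1=6.3509, r_2=1.9319, r_3=1.0000 — all match ✓
No second candidate reproduces the full scan.

(x, y, θ) = (4.5, 1.5, 165°)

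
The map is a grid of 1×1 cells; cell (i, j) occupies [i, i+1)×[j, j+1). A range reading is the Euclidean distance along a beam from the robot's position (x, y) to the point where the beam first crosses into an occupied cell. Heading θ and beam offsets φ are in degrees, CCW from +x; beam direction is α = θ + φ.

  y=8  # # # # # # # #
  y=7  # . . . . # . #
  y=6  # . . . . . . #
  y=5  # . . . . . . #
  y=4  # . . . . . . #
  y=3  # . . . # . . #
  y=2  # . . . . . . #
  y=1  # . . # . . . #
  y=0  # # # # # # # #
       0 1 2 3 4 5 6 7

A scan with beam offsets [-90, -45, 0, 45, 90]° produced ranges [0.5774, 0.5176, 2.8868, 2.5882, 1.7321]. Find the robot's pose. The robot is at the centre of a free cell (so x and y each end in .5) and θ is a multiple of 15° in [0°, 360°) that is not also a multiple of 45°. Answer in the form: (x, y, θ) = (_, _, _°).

Enumerate (i+0.5, j+0.5, θ) over the 39 free cells and 16 admissible headings. For each, cast all 5 beams and compare to the given ranges.
  (3.5, 4.5, 330°): beam 1 = 4.0415 ≠ 0.5774 ✗
  (3.5, 6.5, 30°): beam 1 = 2.8868 ≠ 0.5774 ✗
  (4.5, 1.5, 15°): beam 1 = 0.5176 ≠ 0.5774 ✗
  …
  (5.5, 3.5, 240°): r_1=0.5774, r_2=0.5176, r_3=2.8868, r_4=2.5882, r_5=1.7321 — all match ✓
Unique over the lattice → pose = (5.5, 3.5, 240°).

(x, y, θ) = (5.5, 3.5, 240°)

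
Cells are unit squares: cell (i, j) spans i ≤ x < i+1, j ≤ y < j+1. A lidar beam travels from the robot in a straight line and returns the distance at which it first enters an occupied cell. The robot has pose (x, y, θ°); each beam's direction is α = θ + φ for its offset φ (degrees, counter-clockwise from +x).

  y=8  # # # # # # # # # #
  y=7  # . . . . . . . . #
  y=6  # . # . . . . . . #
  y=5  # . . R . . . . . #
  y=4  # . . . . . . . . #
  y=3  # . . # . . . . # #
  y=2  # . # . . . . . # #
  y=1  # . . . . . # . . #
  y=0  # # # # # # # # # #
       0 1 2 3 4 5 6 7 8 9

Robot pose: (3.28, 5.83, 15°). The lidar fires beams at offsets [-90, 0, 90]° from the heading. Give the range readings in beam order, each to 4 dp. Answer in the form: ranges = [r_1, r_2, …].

ranges = [1.8946, 5.9218, 1.0818]

beam 1: φ=-90°, α=285°
  dir = (cos 285°, sin 285°) = (0.2588, -0.9659); from cell (3,5)
  next x-line at t=2.7819, next y-line at t=0.8593; Δt_x=3.8637, Δt_y=1.0353
    y: enter (3,4) at t=0.8593
    y: enter (3,3) at t=1.8946 ← occupied
  → r_1 = 1.8946
beam 2: φ=0°, α=15°
  dir = (cos 15°, sin 15°) = (0.9659, 0.2588); from cell (3,5)
  next x-line at t=0.7454, next y-line at t=0.6568; Δt_x=1.0353, Δt_y=3.8637
    y: enter (3,6) at t=0.6568
    x: enter (4,6) at t=0.7454
    x: enter (5,6) at t=1.7807
    x: enter (6,6) at t=2.8160
    x: enter (7,6) at t=3.8512
    y: enter (7,7) at t=4.5205
    x: enter (8,7) at t=4.8865
    x: enter (9,7) at t=5.9218 ← occupied
  → r_2 = 5.9218
beam 3: φ=90°, α=105°
  dir = (cos 105°, sin 105°) = (-0.2588, 0.9659); from cell (3,5)
  next x-line at t=1.0818, next y-line at t=0.1760; Δt_x=3.8637, Δt_y=1.0353
    y: enter (3,6) at t=0.1760
    x: enter (2,6) at t=1.0818 ← occupied
  → r_3 = 1.0818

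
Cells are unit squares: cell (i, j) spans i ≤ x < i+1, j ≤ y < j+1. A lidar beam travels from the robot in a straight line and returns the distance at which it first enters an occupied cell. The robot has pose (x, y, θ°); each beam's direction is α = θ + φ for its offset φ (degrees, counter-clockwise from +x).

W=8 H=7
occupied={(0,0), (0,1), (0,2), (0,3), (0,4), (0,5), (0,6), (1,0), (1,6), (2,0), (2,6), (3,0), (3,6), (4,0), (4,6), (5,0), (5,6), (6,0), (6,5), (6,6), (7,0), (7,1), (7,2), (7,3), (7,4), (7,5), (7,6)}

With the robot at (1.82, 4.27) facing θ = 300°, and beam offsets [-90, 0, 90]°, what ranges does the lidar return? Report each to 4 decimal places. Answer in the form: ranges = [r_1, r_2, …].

beam 1: φ=-90°, α=210°
  d=(-0.8660,-0.5000)  start (1,4)  tX=0.9469 tY=0.5400  stride 1/|dx|=1.1547 1/|dy|=2.0000
    cross y-line → (1,3), t=0.5400
    cross x-line → (0,3), t=0.9469 (wall)
  → r_1 = 0.9469
beam 2: φ=0°, α=300°
  d=(0.5000,-0.8660)  start (1,4)  tX=0.3600 tY=0.3118  stride 1/|dx|=2.0000 1/|dy|=1.1547
    cross y-line → (1,3), t=0.3118
    cross x-line → (2,3), t=0.3600
    cross y-line → (2,2), t=1.4665
    cross x-line → (3,2), t=2.3600
    cross y-line → (3,1), t=2.6212
    cross y-line → (3,0), t=3.7759 (wall)
  → r_2 = 3.7759
beam 3: φ=90°, α=30°
  d=(0.8660,0.5000)  start (1,4)  tX=0.2078 tY=1.4600  stride 1/|dx|=1.1547 1/|dy|=2.0000
    cross x-line → (2,4), t=0.2078
    cross x-line → (3,4), t=1.3625
    cross y-line → (3,5), t=1.4600
    cross x-line → (4,5), t=2.5172
    cross y-line → (4,6), t=3.4600 (wall)
  → r_3 = 3.4600

ranges = [0.9469, 3.7759, 3.4600]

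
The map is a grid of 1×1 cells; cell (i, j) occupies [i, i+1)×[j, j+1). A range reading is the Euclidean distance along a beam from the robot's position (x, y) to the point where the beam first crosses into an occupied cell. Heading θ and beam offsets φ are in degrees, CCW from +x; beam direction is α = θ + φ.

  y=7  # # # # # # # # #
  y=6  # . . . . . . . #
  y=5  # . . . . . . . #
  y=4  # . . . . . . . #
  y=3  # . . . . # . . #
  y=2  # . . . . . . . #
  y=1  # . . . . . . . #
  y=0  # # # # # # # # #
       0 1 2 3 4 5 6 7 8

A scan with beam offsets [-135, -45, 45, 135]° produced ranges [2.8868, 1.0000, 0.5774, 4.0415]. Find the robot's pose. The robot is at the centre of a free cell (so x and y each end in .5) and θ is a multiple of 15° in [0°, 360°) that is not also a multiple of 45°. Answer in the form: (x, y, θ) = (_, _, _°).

Enumerate (i+0.5, j+0.5, θ) over the 41 free cells and 16 admissible headings. For each, cast all 4 beams and compare to the given ranges.
  (7.5, 2.5, 30°): beam 1 = 1.5529 ≠ 2.8868 ✗
  (5.5, 2.5, 210°): beam 1 = 0.5176 ≠ 2.8868 ✗
  (1.5, 2.5, 165°): beam 1 = 7.5056 ≠ 2.8868 ✗
  (6.5, 4.5, 240°): beam 1 = 2.5882 ≠ 2.8868 ✗
  (6.5, 5.5, 210°): beam 1 = 1.5529 ≠ 2.8868 ✗
  …
  (4.5, 6.5, 75°): r_1=2.8868, r_2=1.0000, r_3=0.5774, r_4=4.0415 — all match ✓
Only this pose fits every beam.

(x, y, θ) = (4.5, 6.5, 75°)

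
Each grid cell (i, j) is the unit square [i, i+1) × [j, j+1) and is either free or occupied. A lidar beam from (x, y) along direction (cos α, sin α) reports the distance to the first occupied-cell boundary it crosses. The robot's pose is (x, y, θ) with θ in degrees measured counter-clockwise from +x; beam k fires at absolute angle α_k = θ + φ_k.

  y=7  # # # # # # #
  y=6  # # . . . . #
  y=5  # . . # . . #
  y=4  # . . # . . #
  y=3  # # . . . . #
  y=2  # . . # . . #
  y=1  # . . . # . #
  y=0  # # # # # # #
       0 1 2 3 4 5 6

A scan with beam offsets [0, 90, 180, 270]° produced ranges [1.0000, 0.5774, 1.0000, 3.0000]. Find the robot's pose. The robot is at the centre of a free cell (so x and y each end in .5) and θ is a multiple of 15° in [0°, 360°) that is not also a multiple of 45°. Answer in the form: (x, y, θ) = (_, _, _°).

(x, y, θ) = (4.5, 6.5, 30°)

Enumerate (i+0.5, j+0.5, θ) over the 24 free cells and 16 admissible headings. For each, cast all 4 beams and compare to the given ranges.
  (2.5, 1.5, 300°): beam 1 = 0.5774 ≠ 1.0000 ✗
  (3.5, 1.5, 210°): beam 3 = 0.5774 ≠ 1.0000 ✗
  (4.5, 5.5, 150°): beam 1 = 0.5774 ≠ 1.0000 ✗
  …
  (4.5, 6.5, 30°): r_1=1.0000, r_2=0.5774, r_3=1.0000, r_4=3.0000 — all match ✓
Only this pose fits every beam.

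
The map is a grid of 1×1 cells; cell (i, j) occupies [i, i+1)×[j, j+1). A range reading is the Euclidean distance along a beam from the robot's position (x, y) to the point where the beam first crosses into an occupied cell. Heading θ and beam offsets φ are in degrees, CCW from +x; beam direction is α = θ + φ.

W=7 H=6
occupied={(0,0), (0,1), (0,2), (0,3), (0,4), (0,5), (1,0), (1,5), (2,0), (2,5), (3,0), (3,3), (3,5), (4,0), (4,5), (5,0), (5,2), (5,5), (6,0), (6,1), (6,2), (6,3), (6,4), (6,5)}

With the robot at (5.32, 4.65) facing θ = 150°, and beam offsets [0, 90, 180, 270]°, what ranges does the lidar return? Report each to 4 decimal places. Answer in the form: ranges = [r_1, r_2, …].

ranges = [0.7000, 4.2147, 0.7852, 0.4041]

beam 1: φ=0°, α=150°
  dir = (cos 150°, sin 150°) = (-0.8660, 0.5000); from cell (5,4)
  next x-line at t=0.3695, next y-line at t=0.7000; Δt_x=1.1547, Δt_y=2.0000
    x: enter (4,4) at t=0.3695
    y: enter (4,5) at t=0.7000 ← occupied
  → r_1 = 0.7000
beam 2: φ=90°, α=240°
  dir = (cos 240°, sin 240°) = (-0.5000, -0.8660); from cell (5,4)
  next x-line at t=0.6400, next y-line at t=0.7506; Δt_x=2.0000, Δt_y=1.1547
    x: enter (4,4) at t=0.6400
    y: enter (4,3) at t=0.7506
    y: enter (4,2) at t=1.9053
    x: enter (3,2) at t=2.6400
    y: enter (3,1) at t=3.0600
    y: enter (3,0) at t=4.2147 ← occupied
  → r_2 = 4.2147
beam 3: φ=180°, α=330°
  dir = (cos 330°, sin 330°) = (0.8660, -0.5000); from cell (5,4)
  next x-line at t=0.7852, next y-line at t=1.3000; Δt_x=1.1547, Δt_y=2.0000
    x: enter (6,4) at t=0.7852 ← occupied
  → r_3 = 0.7852
beam 4: φ=270°, α=60°
  dir = (cos 60°, sin 60°) = (0.5000, 0.8660); from cell (5,4)
  next x-line at t=1.3600, next y-line at t=0.4041; Δt_x=2.0000, Δt_y=1.1547
    y: enter (5,5) at t=0.4041 ← occupied
  → r_4 = 0.4041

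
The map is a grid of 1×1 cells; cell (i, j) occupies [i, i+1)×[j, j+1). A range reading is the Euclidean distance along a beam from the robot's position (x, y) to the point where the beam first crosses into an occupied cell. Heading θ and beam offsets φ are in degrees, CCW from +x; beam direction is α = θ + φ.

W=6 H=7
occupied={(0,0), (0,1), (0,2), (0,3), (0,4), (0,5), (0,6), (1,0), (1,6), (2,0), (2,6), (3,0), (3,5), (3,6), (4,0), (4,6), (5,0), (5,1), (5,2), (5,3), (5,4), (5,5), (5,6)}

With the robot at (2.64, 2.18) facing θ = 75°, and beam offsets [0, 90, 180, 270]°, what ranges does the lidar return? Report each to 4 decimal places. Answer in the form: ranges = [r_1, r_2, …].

ranges = [2.9195, 1.6979, 1.2216, 2.4433]

beam 1: φ=0°, α=75°
  dir = (cos 75°, sin 75°) = (0.2588, 0.9659); from cell (2,2)
  next x-line at t=1.3909, next y-line at t=0.8489; Δt_x=3.8637, Δt_y=1.0353
    y: enter (2,3) at t=0.8489
    x: enter (3,3) at t=1.3909
    y: enter (3,4) at t=1.8842
    y: enter (3,5) at t=2.9195 ← occupied
  → r_1 = 2.9195
beam 2: φ=90°, α=165°
  dir = (cos 165°, sin 165°) = (-0.9659, 0.2588); from cell (2,2)
  next x-line at t=0.6626, next y-line at t=3.1682; Δt_x=1.0353, Δt_y=3.8637
    x: enter (1,2) at t=0.6626
    x: enter (0,2) at t=1.6979 ← occupied
  → r_2 = 1.6979
beam 3: φ=180°, α=255°
  dir = (cos 255°, sin 255°) = (-0.2588, -0.9659); from cell (2,2)
  next x-line at t=2.4728, next y-line at t=0.1863; Δt_x=3.8637, Δt_y=1.0353
    y: enter (2,1) at t=0.1863
    y: enter (2,0) at t=1.2216 ← occupied
  → r_3 = 1.2216
beam 4: φ=270°, α=345°
  dir = (cos 345°, sin 345°) = (0.9659, -0.2588); from cell (2,2)
  next x-line at t=0.3727, next y-line at t=0.6955; Δt_x=1.0353, Δt_y=3.8637
    x: enter (3,2) at t=0.3727
    y: enter (3,1) at t=0.6955
    x: enter (4,1) at t=1.4080
    x: enter (5,1) at t=2.4433 ← occupied
  → r_4 = 2.4433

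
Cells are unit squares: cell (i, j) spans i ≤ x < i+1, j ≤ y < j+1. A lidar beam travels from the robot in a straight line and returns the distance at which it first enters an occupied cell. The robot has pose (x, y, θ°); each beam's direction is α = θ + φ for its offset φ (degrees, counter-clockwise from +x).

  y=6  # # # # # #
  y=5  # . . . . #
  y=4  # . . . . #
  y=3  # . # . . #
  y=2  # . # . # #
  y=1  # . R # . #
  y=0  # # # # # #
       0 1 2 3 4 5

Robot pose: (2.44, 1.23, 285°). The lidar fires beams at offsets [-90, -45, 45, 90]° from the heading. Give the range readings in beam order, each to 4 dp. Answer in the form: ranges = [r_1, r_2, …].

beam 1: φ=-90°, α=195°
  cosα=-0.9659 sinα=-0.2588 | (2,1) | tMaxX 0.4555 tMaxY 0.8887 | tΔX 1.0353 tΔY 3.8637
    t=0.4555 [x] (1,1)
    t=0.8887 [y] (1,0) — stop
  → r_1 = 0.8887
beam 2: φ=-45°, α=240°
  cosα=-0.5000 sinα=-0.8660 | (2,1) | tMaxX 0.8800 tMaxY 0.2656 | tΔX 2.0000 tΔY 1.1547
    t=0.2656 [y] (2,0) — stop
  → r_2 = 0.2656
beam 3: φ=45°, α=330°
  cosα=0.8660 sinα=-0.5000 | (2,1) | tMaxX 0.6466 tMaxY 0.4600 | tΔX 1.1547 tΔY 2.0000
    t=0.4600 [y] (2,0) — stop
  → r_3 = 0.4600
beam 4: φ=90°, α=15°
  cosα=0.9659 sinα=0.2588 | (2,1) | tMaxX 0.5798 tMaxY 2.9751 | tΔX 1.0353 tΔY 3.8637
    t=0.5798 [x] (3,1) — stop
  → r_4 = 0.5798

ranges = [0.8887, 0.2656, 0.4600, 0.5798]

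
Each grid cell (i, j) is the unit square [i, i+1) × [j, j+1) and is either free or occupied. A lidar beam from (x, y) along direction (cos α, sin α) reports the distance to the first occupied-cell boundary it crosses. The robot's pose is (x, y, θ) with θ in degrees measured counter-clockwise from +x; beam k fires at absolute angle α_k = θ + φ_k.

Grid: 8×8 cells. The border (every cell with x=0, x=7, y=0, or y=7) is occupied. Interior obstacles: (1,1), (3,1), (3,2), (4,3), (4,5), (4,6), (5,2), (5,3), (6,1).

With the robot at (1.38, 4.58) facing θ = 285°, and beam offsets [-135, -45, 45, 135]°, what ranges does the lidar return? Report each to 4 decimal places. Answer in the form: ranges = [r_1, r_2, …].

beam 1: φ=-135°, α=150°
  d=(-0.8660,0.5000)  start (1,4)  tX=0.4388 tY=0.8400  stride 1/|dx|=1.1547 1/|dy|=2.0000
    cross x-line → (0,4), t=0.4388 (wall)
  → r_1 = 0.4388
beam 2: φ=-45°, α=240°
  d=(-0.5000,-0.8660)  start (1,4)  tX=0.7600 tY=0.6697  stride 1/|dx|=2.0000 1/|dy|=1.1547
    cross y-line → (1,3), t=0.6697
    cross x-line → (0,3), t=0.7600 (wall)
  → r_2 = 0.7600
beam 3: φ=45°, α=330°
  d=(0.8660,-0.5000)  start (1,4)  tX=0.7159 tY=1.1600  stride 1/|dx|=1.1547 1/|dy|=2.0000
    cross x-line → (2,4), t=0.7159
    cross y-line → (2,3), t=1.1600
    cross x-line → (3,3), t=1.8706
    cross x-line → (4,3), t=3.0253 (wall)
  → r_3 = 3.0253
beam 4: φ=135°, α=60°
  d=(0.5000,0.8660)  start (1,4)  tX=1.2400 tY=0.4850  stride 1/|dx|=2.0000 1/|dy|=1.1547
    cross y-line → (1,5), t=0.4850
    cross x-line → (2,5), t=1.2400
    cross y-line → (2,6), t=1.6397
    cross y-line → (2,7), t=2.7944 (wall)
  → r_4 = 2.7944

ranges = [0.4388, 0.7600, 3.0253, 2.7944]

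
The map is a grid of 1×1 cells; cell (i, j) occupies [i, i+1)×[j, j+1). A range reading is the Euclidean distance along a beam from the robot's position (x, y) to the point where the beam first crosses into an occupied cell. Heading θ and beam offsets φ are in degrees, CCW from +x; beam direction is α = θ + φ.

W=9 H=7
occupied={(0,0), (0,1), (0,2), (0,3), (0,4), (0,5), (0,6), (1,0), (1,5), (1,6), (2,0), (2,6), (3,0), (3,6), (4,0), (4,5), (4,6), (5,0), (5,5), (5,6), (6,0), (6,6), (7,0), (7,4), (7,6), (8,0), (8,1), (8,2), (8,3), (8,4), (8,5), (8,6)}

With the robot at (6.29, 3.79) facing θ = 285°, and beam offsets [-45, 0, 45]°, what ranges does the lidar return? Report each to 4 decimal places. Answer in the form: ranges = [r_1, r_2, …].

beam 1: φ=-45°, α=240°
  dir = (cos 240°, sin 240°) = (-0.5000, -0.8660); from cell (6,3)
  next x-line at t=0.5800, next y-line at t=0.9122; Δt_x=2.0000, Δt_y=1.1547
    x: enter (5,3) at t=0.5800
    y: enter (5,2) at t=0.9122
    y: enter (5,1) at t=2.0669
    x: enter (4,1) at t=2.5800
    y: enter (4,0) at t=3.2216 ← occupied
  → r_1 = 3.2216
beam 2: φ=0°, α=285°
  dir = (cos 285°, sin 285°) = (0.2588, -0.9659); from cell (6,3)
  next x-line at t=2.7432, next y-line at t=0.8179; Δt_x=3.8637, Δt_y=1.0353
    y: enter (6,2) at t=0.8179
    y: enter (6,1) at t=1.8531
    x: enter (7,1) at t=2.7432
    y: enter (7,0) at t=2.8884 ← occupied
  → r_2 = 2.8884
beam 3: φ=45°, α=330°
  dir = (cos 330°, sin 330°) = (0.8660, -0.5000); from cell (6,3)
  next x-line at t=0.8198, next y-line at t=1.5800; Δt_x=1.1547, Δt_y=2.0000
    x: enter (7,3) at t=0.8198
    y: enter (7,2) at t=1.5800
    x: enter (8,2) at t=1.9745 ← occupied
  → r_3 = 1.9745

ranges = [3.2216, 2.8884, 1.9745]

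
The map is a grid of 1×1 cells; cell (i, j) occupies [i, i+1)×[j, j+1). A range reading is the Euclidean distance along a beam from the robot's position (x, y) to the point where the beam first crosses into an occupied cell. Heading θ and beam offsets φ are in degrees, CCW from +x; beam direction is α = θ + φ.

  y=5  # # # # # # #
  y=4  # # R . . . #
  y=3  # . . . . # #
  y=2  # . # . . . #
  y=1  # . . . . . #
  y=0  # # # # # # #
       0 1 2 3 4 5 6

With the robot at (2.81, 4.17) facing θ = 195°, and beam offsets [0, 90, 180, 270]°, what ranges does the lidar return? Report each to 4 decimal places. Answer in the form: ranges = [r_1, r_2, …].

beam 1: φ=0°, α=195°
  cosα=-0.9659 sinα=-0.2588 | (2,4) | tMaxX 0.8386 tMaxY 0.6568 | tΔX 1.0353 tΔY 3.8637
    t=0.6568 [y] (2,3)
    t=0.8386 [x] (1,3)
    t=1.8738 [x] (0,3) — stop
  → r_1 = 1.8738
beam 2: φ=90°, α=285°
  cosα=0.2588 sinα=-0.9659 | (2,4) | tMaxX 0.7341 tMaxY 0.1760 | tΔX 3.8637 tΔY 1.0353
    t=0.1760 [y] (2,3)
    t=0.7341 [x] (3,3)
    t=1.2113 [y] (3,2)
    t=2.2465 [y] (3,1)
    t=3.2818 [y] (3,0) — stop
  → r_2 = 3.2818
beam 3: φ=180°, α=15°
  cosα=0.9659 sinα=0.2588 | (2,4) | tMaxX 0.1967 tMaxY 3.2069 | tΔX 1.0353 tΔY 3.8637
    t=0.1967 [x] (3,4)
    t=1.2320 [x] (4,4)
    t=2.2673 [x] (5,4)
    t=3.2069 [y] (5,5) — stop
  → r_3 = 3.2069
beam 4: φ=270°, α=105°
  cosα=-0.2588 sinα=0.9659 | (2,4) | tMaxX 3.1296 tMaxY 0.8593 | tΔX 3.8637 tΔY 1.0353
    t=0.8593 [y] (2,5) — stop
  → r_4 = 0.8593

ranges = [1.8738, 3.2818, 3.2069, 0.8593]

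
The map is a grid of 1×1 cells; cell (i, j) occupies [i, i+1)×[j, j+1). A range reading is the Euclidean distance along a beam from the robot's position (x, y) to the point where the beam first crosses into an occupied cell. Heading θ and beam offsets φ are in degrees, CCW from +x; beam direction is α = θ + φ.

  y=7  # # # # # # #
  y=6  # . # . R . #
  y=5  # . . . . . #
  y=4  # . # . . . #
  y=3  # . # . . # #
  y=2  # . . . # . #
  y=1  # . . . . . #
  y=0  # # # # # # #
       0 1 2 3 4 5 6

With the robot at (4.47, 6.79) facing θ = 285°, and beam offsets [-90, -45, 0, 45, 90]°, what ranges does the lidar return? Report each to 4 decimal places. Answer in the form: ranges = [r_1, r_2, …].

ranges = [1.5219, 2.9400, 2.8884, 1.7667, 0.8114]

beam 1: φ=-90°, α=195°
  cosα=-0.9659 sinα=-0.2588 | (4,6) | tMaxX 0.4866 tMaxY 3.0523 | tΔX 1.0353 tΔY 3.8637
    t=0.4866 [x] (3,6)
    t=1.5219 [x] (2,6) — stop
  → r_1 = 1.5219
beam 2: φ=-45°, α=240°
  cosα=-0.5000 sinα=-0.8660 | (4,6) | tMaxX 0.9400 tMaxY 0.9122 | tΔX 2.0000 tΔY 1.1547
    t=0.9122 [y] (4,5)
    t=0.9400 [x] (3,5)
    t=2.0669 [y] (3,4)
    t=2.9400 [x] (2,4) — stop
  → r_2 = 2.9400
beam 3: φ=0°, α=285°
  cosα=0.2588 sinα=-0.9659 | (4,6) | tMaxX 2.0478 tMaxY 0.8179 | tΔX 3.8637 tΔY 1.0353
    t=0.8179 [y] (4,5)
    t=1.8531 [y] (4,4)
    t=2.0478 [x] (5,4)
    t=2.8884 [y] (5,3) — stop
  → r_3 = 2.8884
beam 4: φ=45°, α=330°
  cosα=0.8660 sinα=-0.5000 | (4,6) | tMaxX 0.6120 tMaxY 1.5800 | tΔX 1.1547 tΔY 2.0000
    t=0.6120 [x] (5,6)
    t=1.5800 [y] (5,5)
    t=1.7667 [x] (6,5) — stop
  → r_4 = 1.7667
beam 5: φ=90°, α=15°
  cosα=0.9659 sinα=0.2588 | (4,6) | tMaxX 0.5487 tMaxY 0.8114 | tΔX 1.0353 tΔY 3.8637
    t=0.5487 [x] (5,6)
    t=0.8114 [y] (5,7) — stop
  → r_5 = 0.8114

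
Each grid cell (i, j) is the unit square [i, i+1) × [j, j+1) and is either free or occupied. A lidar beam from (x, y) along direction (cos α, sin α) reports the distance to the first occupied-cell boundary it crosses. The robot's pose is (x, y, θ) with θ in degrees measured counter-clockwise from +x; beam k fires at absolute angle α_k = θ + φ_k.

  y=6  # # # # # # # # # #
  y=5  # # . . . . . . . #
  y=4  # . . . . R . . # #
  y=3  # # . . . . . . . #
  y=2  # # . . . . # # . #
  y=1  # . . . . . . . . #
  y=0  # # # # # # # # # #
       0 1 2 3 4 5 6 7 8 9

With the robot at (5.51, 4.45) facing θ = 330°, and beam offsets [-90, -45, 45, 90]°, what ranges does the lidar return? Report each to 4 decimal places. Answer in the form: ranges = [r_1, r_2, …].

ranges = [3.9837, 1.8932, 3.6131, 1.7898]

beam 1: φ=-90°, α=240°
  d=(-0.5000,-0.8660)  start (5,4)  tX=1.0200 tY=0.5196  stride 1/|dx|=2.0000 1/|dy|=1.1547
    cross y-line → (5,3), t=0.5196
    cross x-line → (4,3), t=1.0200
    cross y-line → (4,2), t=1.6743
    cross y-line → (4,1), t=2.8290
    cross x-line → (3,1), t=3.0200
    cross y-line → (3,0), t=3.9837 (wall)
  → r_1 = 3.9837
beam 2: φ=-45°, α=285°
  d=(0.2588,-0.9659)  start (5,4)  tX=1.8932 tY=0.4659  stride 1/|dx|=3.8637 1/|dy|=1.0353
    cross y-line → (5,3), t=0.4659
    cross y-line → (5,2), t=1.5012
    cross x-line → (6,2), t=1.8932 (wall)
  → r_2 = 1.8932
beam 3: φ=45°, α=15°
  d=(0.9659,0.2588)  start (5,4)  tX=0.5073 tY=2.1250  stride 1/|dx|=1.0353 1/|dy|=3.8637
    cross x-line → (6,4), t=0.5073
    cross x-line → (7,4), t=1.5426
    cross y-line → (7,5), t=2.1250
    cross x-line → (8,5), t=2.5778
    cross x-line → (9,5), t=3.6131 (wall)
  → r_3 = 3.6131
beam 4: φ=90°, α=60°
  d=(0.5000,0.8660)  start (5,4)  tX=0.9800 tY=0.6351  stride 1/|dx|=2.0000 1/|dy|=1.1547
    cross y-line → (5,5), t=0.6351
    cross x-line → (6,5), t=0.9800
    cross y-line → (6,6), t=1.7898 (wall)
  → r_4 = 1.7898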